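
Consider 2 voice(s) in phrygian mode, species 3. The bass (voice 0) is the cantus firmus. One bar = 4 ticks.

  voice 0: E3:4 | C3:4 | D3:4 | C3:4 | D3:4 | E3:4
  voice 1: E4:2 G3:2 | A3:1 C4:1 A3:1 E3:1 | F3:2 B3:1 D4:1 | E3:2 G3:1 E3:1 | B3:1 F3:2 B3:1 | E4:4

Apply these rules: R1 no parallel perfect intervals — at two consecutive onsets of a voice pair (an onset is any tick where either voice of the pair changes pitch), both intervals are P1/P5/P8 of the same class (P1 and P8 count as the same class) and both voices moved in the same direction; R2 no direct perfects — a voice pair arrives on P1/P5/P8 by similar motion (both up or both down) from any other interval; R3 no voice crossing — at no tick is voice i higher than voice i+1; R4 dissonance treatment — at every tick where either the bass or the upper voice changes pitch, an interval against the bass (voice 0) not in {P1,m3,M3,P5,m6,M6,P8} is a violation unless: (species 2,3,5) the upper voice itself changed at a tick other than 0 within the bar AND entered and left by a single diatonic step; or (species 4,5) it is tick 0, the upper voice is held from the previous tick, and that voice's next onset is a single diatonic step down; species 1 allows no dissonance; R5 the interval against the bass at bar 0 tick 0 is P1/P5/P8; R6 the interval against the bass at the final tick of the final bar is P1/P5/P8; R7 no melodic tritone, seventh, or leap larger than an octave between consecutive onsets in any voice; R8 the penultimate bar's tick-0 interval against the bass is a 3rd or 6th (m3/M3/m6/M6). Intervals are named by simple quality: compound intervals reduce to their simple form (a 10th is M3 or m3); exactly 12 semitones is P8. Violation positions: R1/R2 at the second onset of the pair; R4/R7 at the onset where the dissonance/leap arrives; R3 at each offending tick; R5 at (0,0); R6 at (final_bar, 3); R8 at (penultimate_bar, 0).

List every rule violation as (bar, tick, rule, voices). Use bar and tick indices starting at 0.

bar 0: v0=E3 v1=E4 downbeat P8
bar 1: v0=C3 v1=A3 downbeat M6
bar 2: v0=D3 v1=F3 downbeat m3
bar 3: v0=C3 v1=E3 downbeat M3
bar 4: v0=D3 v1=B3 downbeat M6
bar 5: v0=E3 v1=E4 downbeat P8
  -> R7 @ bar 2 tick 2 v(1,): F3->B3 leap 6st
  -> R7 @ bar 3 tick 0 v(1,): D4->E3 leap 10st
  -> R7 @ bar 4 tick 1 v(1,): B3->F3 leap 6st
  -> R7 @ bar 4 tick 3 v(1,): F3->B3 leap 6st
  -> R2 @ bar 5 tick 0 v(0, 1): D3/B3 M6 -> E3/E4 P8 similar

(2, 2, R7, (1,))
(3, 0, R7, (1,))
(4, 1, R7, (1,))
(4, 3, R7, (1,))
(5, 0, R2, (0, 1))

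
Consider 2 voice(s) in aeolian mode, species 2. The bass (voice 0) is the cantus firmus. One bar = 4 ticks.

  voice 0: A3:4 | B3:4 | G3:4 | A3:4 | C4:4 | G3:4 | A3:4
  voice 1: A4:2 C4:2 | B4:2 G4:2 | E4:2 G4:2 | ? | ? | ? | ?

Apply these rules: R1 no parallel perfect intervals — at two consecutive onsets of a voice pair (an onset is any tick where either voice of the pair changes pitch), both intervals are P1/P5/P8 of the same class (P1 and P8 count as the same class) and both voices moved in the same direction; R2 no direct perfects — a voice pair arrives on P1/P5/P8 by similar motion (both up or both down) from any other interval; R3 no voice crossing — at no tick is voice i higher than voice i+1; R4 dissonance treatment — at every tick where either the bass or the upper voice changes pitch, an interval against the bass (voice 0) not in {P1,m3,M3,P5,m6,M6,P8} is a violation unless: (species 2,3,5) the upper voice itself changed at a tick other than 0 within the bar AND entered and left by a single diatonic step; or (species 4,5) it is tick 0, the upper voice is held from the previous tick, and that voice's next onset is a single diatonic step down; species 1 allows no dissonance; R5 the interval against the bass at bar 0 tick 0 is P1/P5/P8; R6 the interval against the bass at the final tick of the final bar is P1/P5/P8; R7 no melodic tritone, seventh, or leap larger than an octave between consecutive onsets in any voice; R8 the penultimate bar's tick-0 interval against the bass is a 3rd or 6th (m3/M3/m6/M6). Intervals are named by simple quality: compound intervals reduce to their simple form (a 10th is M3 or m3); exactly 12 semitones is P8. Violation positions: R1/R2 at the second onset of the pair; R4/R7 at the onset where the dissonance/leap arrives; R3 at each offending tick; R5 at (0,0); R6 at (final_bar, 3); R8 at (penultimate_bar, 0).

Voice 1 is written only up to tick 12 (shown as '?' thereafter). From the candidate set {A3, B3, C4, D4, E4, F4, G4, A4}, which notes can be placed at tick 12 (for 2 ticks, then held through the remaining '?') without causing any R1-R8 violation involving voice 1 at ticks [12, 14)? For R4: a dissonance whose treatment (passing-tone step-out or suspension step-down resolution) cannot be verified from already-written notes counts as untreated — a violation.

A3: violates R7
B3: violates R4
C4: legal
D4: violates R4
E4: legal
F4: legal
G4: violates R4
A4: violates R1

{C4, E4, F4}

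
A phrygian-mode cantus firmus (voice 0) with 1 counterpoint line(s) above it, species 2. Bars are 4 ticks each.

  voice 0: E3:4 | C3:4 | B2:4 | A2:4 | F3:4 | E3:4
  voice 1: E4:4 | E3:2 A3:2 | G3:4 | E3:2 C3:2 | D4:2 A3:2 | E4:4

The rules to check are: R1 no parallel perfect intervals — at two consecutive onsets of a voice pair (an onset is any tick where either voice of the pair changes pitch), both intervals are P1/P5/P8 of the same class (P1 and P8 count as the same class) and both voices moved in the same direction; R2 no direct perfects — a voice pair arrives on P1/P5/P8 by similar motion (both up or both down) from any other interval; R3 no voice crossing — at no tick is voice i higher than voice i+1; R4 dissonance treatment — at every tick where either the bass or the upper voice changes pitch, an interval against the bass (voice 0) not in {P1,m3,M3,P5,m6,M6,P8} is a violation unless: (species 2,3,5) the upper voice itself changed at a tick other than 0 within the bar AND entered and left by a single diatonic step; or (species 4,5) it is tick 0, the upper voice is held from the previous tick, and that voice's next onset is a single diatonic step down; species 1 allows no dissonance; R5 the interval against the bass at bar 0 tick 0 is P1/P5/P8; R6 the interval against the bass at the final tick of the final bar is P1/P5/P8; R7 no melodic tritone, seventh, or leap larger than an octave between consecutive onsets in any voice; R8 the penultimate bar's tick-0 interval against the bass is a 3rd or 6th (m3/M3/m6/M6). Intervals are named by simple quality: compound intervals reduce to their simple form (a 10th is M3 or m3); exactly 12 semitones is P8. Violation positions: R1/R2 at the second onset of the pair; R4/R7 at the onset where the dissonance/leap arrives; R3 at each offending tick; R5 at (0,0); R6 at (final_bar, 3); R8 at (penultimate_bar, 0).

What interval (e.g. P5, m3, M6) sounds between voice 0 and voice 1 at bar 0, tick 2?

P8

voice 0=E3 voice 1=E4 -> P8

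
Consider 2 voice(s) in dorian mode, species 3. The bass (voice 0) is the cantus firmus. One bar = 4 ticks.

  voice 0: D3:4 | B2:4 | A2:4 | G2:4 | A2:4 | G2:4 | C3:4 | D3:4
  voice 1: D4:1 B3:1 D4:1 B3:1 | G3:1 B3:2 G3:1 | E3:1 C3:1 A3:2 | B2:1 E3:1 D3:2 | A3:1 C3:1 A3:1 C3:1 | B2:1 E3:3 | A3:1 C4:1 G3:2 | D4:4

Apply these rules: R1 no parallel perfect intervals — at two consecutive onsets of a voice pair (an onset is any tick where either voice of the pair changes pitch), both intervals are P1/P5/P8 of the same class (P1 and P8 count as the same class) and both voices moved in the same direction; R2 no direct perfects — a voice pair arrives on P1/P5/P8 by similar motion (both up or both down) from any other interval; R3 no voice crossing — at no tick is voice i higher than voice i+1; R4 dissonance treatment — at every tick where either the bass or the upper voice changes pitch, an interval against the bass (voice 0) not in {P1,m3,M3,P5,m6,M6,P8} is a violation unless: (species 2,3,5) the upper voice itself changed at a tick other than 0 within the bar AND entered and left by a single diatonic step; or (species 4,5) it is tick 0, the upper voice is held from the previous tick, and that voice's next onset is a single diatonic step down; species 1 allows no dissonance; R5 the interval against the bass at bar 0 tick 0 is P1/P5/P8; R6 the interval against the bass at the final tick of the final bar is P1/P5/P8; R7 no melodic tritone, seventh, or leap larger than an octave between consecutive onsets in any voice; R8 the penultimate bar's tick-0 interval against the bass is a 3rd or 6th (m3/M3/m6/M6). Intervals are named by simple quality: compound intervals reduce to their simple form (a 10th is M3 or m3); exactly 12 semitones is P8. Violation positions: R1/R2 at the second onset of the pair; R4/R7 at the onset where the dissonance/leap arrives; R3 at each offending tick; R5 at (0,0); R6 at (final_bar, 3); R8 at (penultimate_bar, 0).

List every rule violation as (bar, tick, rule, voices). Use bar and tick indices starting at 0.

bar 0: v0=D3 v1=D4 downbeat P8
bar 1: v0=B2 v1=G3 downbeat m6
bar 2: v0=A2 v1=E3 downbeat P5
bar 3: v0=G2 v1=B2 downbeat M3
bar 4: v0=A2 v1=A3 downbeat P8
bar 5: v0=G2 v1=B2 downbeat M3
bar 6: v0=C3 v1=A3 downbeat M6
bar 7: v0=D3 v1=D4 downbeat P8
  -> R2 @ bar 2 tick 0 v(0, 1): B2/G3 m6 -> A2/E3 P5 similar
  -> R7 @ bar 3 tick 0 v(1,): A3->B2 leap 10st
  -> R2 @ bar 4 tick 0 v(0, 1): G2/D3 P5 -> A2/A3 P8 similar
  -> R2 @ bar 7 tick 0 v(0, 1): C3/G3 P5 -> D3/D4 P8 similar

(2, 0, R2, (0, 1))
(3, 0, R7, (1,))
(4, 0, R2, (0, 1))
(7, 0, R2, (0, 1))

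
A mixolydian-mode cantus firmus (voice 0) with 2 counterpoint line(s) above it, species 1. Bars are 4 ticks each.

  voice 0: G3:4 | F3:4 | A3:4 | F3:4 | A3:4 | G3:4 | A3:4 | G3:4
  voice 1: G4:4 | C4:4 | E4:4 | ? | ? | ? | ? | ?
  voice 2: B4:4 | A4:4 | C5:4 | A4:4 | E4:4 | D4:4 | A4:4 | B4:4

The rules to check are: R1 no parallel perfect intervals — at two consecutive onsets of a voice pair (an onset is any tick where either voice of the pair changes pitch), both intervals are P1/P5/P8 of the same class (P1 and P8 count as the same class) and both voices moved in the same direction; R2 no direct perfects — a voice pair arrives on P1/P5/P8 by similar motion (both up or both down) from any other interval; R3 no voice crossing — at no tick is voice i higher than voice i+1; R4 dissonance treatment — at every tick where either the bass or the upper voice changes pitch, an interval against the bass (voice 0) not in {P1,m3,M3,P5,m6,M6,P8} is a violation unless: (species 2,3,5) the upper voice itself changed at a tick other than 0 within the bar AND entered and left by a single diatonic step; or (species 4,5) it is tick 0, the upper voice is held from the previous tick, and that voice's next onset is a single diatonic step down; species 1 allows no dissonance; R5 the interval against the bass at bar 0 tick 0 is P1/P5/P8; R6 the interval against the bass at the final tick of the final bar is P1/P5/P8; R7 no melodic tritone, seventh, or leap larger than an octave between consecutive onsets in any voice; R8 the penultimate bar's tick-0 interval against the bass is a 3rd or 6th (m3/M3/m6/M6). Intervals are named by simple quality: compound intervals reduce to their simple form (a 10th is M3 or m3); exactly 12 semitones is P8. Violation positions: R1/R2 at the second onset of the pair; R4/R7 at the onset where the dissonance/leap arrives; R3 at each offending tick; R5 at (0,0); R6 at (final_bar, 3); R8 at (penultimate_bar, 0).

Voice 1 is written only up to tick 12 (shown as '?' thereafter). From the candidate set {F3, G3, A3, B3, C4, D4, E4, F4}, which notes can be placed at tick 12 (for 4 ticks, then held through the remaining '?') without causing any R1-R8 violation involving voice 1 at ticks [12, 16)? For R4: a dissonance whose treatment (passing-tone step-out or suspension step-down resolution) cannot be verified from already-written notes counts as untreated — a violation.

F3: violates R2,R7
G3: violates R4
A3: violates R2
B3: violates R4
C4: violates R1
D4: violates R2
E4: violates R4
F4: legal

{F4}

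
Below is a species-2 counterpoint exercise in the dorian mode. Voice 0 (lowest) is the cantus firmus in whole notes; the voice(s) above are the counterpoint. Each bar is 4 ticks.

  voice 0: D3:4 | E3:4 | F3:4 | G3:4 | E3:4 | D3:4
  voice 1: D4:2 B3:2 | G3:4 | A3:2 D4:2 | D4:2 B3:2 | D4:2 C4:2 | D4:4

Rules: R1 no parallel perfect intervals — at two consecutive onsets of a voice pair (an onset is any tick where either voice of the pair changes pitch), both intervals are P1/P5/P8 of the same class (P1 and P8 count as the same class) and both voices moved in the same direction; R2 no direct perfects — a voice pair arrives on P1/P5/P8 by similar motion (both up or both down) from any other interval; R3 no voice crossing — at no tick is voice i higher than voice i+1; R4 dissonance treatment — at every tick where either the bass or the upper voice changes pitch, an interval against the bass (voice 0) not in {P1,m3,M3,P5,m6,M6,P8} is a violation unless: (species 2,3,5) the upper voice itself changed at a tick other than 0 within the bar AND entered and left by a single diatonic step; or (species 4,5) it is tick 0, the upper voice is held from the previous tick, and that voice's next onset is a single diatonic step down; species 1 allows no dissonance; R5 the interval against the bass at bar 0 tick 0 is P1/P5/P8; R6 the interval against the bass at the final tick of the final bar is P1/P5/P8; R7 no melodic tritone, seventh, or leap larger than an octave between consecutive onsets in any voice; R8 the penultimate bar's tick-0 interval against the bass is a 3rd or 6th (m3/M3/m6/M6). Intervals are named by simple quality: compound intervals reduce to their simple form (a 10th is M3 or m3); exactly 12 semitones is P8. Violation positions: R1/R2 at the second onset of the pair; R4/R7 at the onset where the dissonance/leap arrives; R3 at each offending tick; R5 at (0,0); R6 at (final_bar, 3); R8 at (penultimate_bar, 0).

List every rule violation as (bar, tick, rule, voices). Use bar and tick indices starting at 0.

bar 0: v0=D3 v1=D4 downbeat P8
bar 1: v0=E3 v1=G3 downbeat m3
bar 2: v0=F3 v1=A3 downbeat M3
bar 3: v0=G3 v1=D4 downbeat P5
bar 4: v0=E3 v1=D4 downbeat m7
bar 5: v0=D3 v1=D4 downbeat P8
  -> R4 @ bar 4 tick 0 v(0, 1): E3/D4 m7 untreated
  -> R8 @ bar 4 tick 0 v(0, 1): penult m7 not 3rd/6th

(4, 0, R4, (0, 1))
(4, 0, R8, (0, 1))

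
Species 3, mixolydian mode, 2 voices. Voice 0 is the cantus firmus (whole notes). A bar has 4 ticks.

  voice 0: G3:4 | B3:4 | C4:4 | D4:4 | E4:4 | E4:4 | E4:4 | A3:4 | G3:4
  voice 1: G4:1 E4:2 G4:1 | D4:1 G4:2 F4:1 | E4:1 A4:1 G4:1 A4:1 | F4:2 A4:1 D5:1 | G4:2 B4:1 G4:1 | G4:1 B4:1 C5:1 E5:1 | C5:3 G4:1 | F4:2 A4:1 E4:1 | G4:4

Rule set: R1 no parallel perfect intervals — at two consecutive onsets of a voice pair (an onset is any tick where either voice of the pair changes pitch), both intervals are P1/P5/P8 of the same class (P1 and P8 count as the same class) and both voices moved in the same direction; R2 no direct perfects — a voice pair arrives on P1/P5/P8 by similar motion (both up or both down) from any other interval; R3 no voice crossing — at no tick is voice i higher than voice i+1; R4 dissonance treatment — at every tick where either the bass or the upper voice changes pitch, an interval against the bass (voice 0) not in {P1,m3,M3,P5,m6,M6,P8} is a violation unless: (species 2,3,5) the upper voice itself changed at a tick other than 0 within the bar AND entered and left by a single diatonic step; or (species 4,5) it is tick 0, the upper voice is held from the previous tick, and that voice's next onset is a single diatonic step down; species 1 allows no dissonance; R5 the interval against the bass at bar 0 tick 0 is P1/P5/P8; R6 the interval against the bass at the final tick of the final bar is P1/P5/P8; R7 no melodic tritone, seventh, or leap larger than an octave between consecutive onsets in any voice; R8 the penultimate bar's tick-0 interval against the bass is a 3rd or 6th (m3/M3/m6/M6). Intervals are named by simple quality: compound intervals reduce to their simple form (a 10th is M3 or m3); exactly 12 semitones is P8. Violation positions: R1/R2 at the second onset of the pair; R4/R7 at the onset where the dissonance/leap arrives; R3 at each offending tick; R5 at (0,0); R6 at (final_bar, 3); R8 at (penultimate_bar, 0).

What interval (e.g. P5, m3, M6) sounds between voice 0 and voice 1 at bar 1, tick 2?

m6

voice 0=B3 voice 1=G4 -> m6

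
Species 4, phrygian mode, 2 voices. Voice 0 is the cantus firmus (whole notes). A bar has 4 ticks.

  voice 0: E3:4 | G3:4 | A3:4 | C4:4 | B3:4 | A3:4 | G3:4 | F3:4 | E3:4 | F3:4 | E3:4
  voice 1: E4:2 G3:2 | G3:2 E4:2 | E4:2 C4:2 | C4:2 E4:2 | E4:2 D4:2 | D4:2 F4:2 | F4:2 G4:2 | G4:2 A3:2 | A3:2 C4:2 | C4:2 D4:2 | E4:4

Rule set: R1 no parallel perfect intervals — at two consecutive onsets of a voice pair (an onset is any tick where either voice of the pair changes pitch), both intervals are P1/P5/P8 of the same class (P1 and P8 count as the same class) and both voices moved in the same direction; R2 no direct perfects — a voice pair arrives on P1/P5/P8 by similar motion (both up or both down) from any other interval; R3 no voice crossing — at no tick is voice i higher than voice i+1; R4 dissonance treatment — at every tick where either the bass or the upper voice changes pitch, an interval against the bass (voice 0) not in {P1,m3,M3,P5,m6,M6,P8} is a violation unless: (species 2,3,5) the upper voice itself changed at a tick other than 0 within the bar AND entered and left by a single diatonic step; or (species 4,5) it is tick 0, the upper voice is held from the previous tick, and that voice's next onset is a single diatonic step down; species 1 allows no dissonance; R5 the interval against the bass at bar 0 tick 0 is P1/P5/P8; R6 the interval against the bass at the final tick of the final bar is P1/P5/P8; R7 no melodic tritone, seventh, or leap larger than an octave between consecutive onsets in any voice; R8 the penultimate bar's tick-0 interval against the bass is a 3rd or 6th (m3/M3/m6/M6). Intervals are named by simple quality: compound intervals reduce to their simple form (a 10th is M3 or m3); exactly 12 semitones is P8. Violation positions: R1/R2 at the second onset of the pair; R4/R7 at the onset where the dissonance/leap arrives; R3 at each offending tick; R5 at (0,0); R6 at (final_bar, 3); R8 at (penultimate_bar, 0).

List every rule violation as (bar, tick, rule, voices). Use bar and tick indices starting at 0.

bar 0: v0=E3 v1=E4 downbeat P8
bar 1: v0=G3 v1=G3 downbeat P1
bar 2: v0=A3 v1=E4 downbeat P5
bar 3: v0=C4 v1=C4 downbeat P1
bar 4: v0=B3 v1=E4 downbeat P4
bar 5: v0=A3 v1=D4 downbeat P4
bar 6: v0=G3 v1=F4 downbeat m7
bar 7: v0=F3 v1=G4 downbeat M2
bar 8: v0=E3 v1=A3 downbeat P4
bar 9: v0=F3 v1=C4 downbeat P5
bar 10: v0=E3 v1=E4 downbeat P8
  -> R4 @ bar 5 tick 0 v(0, 1): A3/D4 P4 untreated
  -> R4 @ bar 6 tick 0 v(0, 1): G3/F4 m7 untreated
  -> R4 @ bar 7 tick 0 v(0, 1): F3/G4 M2 untreated
  -> R7 @ bar 7 tick 2 v(1,): G4->A3 leap 10st
  -> R4 @ bar 8 tick 0 v(0, 1): E3/A3 P4 untreated
  -> R8 @ bar 9 tick 0 v(0, 1): penult P5 not 3rd/6th

(5, 0, R4, (0, 1))
(6, 0, R4, (0, 1))
(7, 0, R4, (0, 1))
(7, 2, R7, (1,))
(8, 0, R4, (0, 1))
(9, 0, R8, (0, 1))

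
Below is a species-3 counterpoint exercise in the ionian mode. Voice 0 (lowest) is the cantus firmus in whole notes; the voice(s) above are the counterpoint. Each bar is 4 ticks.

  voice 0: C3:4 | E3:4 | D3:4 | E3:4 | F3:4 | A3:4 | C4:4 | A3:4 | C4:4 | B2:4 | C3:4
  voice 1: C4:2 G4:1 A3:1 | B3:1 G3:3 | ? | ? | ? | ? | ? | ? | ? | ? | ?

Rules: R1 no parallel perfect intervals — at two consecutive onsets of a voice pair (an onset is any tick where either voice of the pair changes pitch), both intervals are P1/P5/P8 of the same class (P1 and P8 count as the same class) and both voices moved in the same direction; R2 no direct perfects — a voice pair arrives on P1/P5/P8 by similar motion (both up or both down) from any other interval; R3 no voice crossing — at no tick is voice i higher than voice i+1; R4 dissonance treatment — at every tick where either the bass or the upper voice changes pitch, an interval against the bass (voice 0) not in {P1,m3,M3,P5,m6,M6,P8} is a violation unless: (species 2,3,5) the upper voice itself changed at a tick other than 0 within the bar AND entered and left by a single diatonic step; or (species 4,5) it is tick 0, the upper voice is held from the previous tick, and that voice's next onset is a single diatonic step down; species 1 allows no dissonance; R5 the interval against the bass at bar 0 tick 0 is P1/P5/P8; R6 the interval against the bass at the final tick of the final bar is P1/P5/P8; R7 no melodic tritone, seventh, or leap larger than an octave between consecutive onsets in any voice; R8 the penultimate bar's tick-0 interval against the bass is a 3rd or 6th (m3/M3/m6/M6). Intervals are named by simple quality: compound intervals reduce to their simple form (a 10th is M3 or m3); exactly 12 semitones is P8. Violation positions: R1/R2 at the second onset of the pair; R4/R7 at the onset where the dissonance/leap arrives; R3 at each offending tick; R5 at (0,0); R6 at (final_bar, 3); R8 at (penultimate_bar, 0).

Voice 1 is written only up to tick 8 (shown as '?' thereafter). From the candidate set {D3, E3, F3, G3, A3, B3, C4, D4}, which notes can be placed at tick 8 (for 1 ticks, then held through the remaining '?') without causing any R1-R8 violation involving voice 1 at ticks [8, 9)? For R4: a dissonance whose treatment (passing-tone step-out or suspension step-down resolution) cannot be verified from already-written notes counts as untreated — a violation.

{A3, B3, D4, F3}

D3: violates R2
E3: violates R4
F3: legal
G3: violates R4
A3: legal
B3: legal
C4: violates R4
D4: legal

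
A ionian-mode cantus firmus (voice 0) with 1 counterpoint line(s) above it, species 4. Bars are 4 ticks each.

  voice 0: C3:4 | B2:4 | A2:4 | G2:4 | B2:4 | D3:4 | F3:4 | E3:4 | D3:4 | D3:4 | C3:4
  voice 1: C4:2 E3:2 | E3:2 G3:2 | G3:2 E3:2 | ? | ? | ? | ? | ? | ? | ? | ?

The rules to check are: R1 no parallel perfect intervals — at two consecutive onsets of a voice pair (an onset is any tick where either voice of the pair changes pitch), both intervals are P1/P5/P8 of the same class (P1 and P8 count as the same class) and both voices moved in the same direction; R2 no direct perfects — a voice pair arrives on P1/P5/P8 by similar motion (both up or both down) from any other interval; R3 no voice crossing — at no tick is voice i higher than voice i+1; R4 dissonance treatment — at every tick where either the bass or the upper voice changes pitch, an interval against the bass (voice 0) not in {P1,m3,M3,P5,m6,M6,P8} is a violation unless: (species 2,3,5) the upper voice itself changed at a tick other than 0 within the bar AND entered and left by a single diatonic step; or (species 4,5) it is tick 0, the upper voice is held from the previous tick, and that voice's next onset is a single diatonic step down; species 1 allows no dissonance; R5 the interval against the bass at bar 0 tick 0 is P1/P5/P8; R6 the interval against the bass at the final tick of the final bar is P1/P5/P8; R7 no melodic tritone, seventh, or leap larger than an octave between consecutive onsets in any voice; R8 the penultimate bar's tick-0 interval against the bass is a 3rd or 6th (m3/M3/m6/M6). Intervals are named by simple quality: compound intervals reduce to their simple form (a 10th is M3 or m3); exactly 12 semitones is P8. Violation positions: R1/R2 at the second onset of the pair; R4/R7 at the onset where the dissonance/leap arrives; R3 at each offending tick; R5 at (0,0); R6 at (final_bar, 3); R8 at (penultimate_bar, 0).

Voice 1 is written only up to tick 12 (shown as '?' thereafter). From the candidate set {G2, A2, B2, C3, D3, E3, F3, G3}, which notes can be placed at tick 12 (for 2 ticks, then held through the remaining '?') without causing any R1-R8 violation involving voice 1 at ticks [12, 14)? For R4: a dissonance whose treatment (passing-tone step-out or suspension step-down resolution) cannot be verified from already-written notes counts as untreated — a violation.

G2: violates R2
A2: violates R4
B2: legal
C3: violates R4
D3: violates R1
E3: legal
F3: violates R4
G3: legal

{B2, E3, G3}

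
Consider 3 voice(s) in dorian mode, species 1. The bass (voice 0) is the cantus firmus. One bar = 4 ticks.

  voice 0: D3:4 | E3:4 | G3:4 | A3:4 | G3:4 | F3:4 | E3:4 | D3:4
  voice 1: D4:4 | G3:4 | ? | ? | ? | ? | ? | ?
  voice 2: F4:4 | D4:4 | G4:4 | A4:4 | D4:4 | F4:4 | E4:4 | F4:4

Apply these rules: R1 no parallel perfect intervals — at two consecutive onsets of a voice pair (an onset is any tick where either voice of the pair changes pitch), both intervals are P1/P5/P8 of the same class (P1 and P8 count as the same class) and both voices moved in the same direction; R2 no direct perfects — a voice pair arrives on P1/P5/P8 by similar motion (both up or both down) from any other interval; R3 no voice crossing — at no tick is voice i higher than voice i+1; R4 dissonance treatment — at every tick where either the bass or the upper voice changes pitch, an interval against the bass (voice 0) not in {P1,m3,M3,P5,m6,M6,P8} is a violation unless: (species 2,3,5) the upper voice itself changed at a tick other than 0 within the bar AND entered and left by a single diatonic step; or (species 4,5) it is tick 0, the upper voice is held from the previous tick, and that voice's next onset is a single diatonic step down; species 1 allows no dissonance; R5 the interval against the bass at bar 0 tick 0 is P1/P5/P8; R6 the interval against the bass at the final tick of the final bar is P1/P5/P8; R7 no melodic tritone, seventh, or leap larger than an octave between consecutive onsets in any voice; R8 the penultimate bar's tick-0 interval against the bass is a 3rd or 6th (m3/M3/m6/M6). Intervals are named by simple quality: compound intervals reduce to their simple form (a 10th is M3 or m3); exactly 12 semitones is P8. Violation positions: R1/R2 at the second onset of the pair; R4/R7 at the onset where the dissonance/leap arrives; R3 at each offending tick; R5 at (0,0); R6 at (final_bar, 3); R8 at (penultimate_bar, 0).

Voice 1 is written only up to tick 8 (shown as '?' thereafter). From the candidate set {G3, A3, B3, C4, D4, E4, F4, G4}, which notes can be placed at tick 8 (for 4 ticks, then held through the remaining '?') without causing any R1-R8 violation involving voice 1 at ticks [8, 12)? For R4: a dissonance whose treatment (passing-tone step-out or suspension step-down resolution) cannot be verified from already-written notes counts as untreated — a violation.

{B3, E4, G3}

G3: legal
A3: violates R4
B3: legal
C4: violates R1,R4
D4: violates R2
E4: legal
F4: violates R4,R7
G4: violates R2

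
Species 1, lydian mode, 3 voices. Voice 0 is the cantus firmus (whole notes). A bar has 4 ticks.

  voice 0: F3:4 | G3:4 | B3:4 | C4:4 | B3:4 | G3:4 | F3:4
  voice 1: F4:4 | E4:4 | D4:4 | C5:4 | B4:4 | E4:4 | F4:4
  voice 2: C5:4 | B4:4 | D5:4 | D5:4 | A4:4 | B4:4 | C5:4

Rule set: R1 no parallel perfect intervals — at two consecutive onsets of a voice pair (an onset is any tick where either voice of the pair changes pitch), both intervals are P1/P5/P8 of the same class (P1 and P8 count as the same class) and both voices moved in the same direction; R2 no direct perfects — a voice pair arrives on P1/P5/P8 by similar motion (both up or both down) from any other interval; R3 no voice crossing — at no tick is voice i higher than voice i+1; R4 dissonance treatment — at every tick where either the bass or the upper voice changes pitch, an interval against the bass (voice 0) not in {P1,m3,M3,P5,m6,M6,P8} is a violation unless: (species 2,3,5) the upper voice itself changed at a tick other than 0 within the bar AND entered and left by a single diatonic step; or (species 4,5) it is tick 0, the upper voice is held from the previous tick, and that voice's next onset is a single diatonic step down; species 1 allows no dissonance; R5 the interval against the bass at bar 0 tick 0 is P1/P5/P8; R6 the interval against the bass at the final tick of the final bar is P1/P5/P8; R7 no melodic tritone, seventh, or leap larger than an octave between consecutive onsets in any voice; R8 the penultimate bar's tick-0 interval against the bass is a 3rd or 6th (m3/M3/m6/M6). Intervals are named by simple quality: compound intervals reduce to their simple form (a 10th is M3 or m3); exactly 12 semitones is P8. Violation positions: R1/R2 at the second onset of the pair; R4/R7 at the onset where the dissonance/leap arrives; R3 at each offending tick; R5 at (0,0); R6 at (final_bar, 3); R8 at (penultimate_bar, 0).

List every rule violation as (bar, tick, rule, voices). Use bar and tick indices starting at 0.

bar 0: v0=F3 v1=F4 v2=C5 downbeat P5
bar 1: v0=G3 v1=E4 v2=B4 downbeat M3
bar 2: v0=B3 v1=D4 v2=D5 downbeat m3
bar 3: v0=C4 v1=C5 v2=D5 downbeat M2
bar 4: v0=B3 v1=B4 v2=A4 downbeat m7
bar 5: v0=G3 v1=E4 v2=B4 downbeat M3
bar 6: v0=F3 v1=F4 v2=C5 downbeat P5
  -> R1 @ bar 1 tick 0 v(1, 2): F4/C5 P5 -> E4/B4 P5 similar
  -> R2 @ bar 3 tick 0 v(0, 1): B3/D4 m3 -> C4/C5 P8 similar
  -> R4 @ bar 3 tick 0 v(0, 2): C4/D5 M2 untreated
  -> R7 @ bar 3 tick 0 v(1,): D4->C5 leap 10st
  -> R1 @ bar 4 tick 0 v(0, 1): C4/C5 P8 -> B3/B4 P8 similar
  -> R3 @ bar 4 tick 0 v(1, 2): B4 above A4
  -> R4 @ bar 4 tick 0 v(0, 2): B3/A4 m7 untreated
  -> R3 @ bar 4 tick 1 v(1, 2): B4 above A4
  -> R3 @ bar 4 tick 2 v(1, 2): B4 above A4
  -> R3 @ bar 4 tick 3 v(1, 2): B4 above A4
  -> R1 @ bar 6 tick 0 v(1, 2): E4/B4 P5 -> F4/C5 P5 similar

(1, 0, R1, (1, 2))
(3, 0, R2, (0, 1))
(3, 0, R4, (0, 2))
(3, 0, R7, (1,))
(4, 0, R1, (0, 1))
(4, 0, R3, (1, 2))
(4, 0, R4, (0, 2))
(4, 1, R3, (1, 2))
(4, 2, R3, (1, 2))
(4, 3, R3, (1, 2))
(6, 0, R1, (1, 2))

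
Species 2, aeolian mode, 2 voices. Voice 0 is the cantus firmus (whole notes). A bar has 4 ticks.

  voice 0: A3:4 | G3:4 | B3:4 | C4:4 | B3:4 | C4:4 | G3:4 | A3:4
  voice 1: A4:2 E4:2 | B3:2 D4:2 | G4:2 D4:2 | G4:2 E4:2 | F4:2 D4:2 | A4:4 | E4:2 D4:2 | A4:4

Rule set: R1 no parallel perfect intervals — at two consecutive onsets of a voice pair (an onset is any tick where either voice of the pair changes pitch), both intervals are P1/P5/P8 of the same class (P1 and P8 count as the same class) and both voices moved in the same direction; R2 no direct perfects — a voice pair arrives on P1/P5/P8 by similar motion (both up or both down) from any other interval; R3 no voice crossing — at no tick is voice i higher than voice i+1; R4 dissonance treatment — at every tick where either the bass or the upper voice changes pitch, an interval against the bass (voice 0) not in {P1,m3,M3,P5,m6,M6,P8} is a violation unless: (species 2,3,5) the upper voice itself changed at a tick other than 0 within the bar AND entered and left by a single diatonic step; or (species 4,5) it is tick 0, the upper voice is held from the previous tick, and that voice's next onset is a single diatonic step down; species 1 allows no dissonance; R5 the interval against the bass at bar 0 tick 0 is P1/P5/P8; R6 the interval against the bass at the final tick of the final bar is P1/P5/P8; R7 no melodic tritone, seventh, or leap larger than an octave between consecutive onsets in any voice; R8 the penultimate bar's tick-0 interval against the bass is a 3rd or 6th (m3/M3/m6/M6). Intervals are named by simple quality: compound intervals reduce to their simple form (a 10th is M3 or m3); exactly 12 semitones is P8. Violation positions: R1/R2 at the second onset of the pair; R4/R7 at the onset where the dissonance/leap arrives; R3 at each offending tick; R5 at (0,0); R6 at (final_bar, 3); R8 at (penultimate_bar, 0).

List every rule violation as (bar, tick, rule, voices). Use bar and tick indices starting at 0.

bar 0: v0=A3 v1=A4 downbeat P8
bar 1: v0=G3 v1=B3 downbeat M3
bar 2: v0=B3 v1=G4 downbeat m6
bar 3: v0=C4 v1=G4 downbeat P5
bar 4: v0=B3 v1=F4 downbeat TT
bar 5: v0=C4 v1=A4 downbeat M6
bar 6: v0=G3 v1=E4 downbeat M6
bar 7: v0=A3 v1=A4 downbeat P8
  -> R2 @ bar 3 tick 0 v(0, 1): B3/D4 m3 -> C4/G4 P5 similar
  -> R4 @ bar 4 tick 0 v(0, 1): B3/F4 TT untreated
  -> R2 @ bar 7 tick 0 v(0, 1): G3/D4 P5 -> A3/A4 P8 similar

(3, 0, R2, (0, 1))
(4, 0, R4, (0, 1))
(7, 0, R2, (0, 1))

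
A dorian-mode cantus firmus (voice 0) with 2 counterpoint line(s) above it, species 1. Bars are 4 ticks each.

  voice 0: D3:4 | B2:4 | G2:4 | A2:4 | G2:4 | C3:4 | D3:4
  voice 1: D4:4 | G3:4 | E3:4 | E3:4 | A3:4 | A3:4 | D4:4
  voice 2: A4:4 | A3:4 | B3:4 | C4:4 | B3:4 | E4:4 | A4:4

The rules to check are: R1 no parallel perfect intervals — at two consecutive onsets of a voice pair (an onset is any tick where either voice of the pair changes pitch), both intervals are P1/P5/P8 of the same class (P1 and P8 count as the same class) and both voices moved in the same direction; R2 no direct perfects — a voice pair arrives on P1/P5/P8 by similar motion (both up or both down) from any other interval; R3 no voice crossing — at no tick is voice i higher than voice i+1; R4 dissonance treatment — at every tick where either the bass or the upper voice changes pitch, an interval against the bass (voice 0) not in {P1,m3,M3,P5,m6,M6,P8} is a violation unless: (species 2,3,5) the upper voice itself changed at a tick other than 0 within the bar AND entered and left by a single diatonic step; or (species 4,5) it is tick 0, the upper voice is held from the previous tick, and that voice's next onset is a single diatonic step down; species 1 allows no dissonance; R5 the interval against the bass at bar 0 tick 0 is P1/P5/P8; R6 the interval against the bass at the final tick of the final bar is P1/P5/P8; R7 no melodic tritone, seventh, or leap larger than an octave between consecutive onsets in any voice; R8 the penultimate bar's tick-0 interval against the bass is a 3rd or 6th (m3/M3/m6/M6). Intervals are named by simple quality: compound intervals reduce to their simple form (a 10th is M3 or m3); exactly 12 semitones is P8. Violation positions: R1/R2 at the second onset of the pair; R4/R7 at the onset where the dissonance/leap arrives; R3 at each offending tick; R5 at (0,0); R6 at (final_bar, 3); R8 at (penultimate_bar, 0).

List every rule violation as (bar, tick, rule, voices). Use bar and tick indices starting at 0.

bar 0: v0=D3 v1=D4 v2=A4 downbeat P5
bar 1: v0=B2 v1=G3 v2=A3 downbeat m7
bar 2: v0=G2 v1=E3 v2=B3 downbeat M3
bar 3: v0=A2 v1=E3 v2=C4 downbeat m3
bar 4: v0=G2 v1=A3 v2=B3 downbeat M3
bar 5: v0=C3 v1=A3 v2=E4 downbeat M3
bar 6: v0=D3 v1=D4 v2=A4 downbeat P5
  -> R4 @ bar 1 tick 0 v(0, 2): B2/A3 m7 untreated
  -> R4 @ bar 4 tick 0 v(0, 1): G2/A3 M2 untreated
  -> R1 @ bar 6 tick 0 v(1, 2): A3/E4 P5 -> D4/A4 P5 similar
  -> R2 @ bar 6 tick 0 v(0, 1): C3/A3 M6 -> D3/D4 P8 similar
  -> R2 @ bar 6 tick 0 v(0, 2): C3/E4 M3 -> D3/A4 P5 similar

(1, 0, R4, (0, 2))
(4, 0, R4, (0, 1))
(6, 0, R1, (1, 2))
(6, 0, R2, (0, 1))
(6, 0, R2, (0, 2))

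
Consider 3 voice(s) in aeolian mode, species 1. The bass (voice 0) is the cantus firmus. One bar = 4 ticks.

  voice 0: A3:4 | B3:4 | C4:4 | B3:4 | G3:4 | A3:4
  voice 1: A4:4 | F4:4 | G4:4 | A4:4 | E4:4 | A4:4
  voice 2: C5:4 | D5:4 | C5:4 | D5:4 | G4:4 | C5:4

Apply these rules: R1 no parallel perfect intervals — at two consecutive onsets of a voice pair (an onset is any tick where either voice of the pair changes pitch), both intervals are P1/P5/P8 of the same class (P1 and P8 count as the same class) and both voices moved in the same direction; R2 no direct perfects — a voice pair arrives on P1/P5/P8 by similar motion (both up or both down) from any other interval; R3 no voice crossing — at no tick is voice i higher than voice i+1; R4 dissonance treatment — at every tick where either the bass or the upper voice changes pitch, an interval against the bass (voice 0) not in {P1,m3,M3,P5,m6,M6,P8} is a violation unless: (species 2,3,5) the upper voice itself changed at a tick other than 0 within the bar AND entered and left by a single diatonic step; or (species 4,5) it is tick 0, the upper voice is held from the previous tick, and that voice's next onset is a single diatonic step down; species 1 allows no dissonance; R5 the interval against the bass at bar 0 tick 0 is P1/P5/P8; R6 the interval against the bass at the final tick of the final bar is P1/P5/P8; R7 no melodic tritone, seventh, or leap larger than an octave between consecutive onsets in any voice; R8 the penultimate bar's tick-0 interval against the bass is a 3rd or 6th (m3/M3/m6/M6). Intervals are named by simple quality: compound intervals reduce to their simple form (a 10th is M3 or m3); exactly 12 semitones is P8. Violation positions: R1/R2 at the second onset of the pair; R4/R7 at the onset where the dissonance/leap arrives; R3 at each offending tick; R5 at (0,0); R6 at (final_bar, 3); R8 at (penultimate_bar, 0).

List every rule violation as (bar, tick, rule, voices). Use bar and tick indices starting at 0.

bar 0: v0=A3 v1=A4 v2=C5 downbeat m3
bar 1: v0=B3 v1=F4 v2=D5 downbeat m3
bar 2: v0=C4 v1=G4 v2=C5 downbeat P8
bar 3: v0=B3 v1=A4 v2=D5 downbeat m3
bar 4: v0=G3 v1=E4 v2=G4 downbeat P8
bar 5: v0=A3 v1=A4 v2=C5 downbeat m3
  -> R5 @ bar 0 tick 0 v(0, 2): opens on m3
  -> R4 @ bar 1 tick 0 v(0, 1): B3/F4 TT untreated
  -> R2 @ bar 2 tick 0 v(0, 1): B3/F4 TT -> C4/G4 P5 similar
  -> R4 @ bar 3 tick 0 v(0, 1): B3/A4 m7 untreated
  -> R2 @ bar 4 tick 0 v(0, 2): B3/D5 m3 -> G3/G4 P8 similar
  -> R8 @ bar 4 tick 0 v(0, 2): penult P8 not 3rd/6th
  -> R2 @ bar 5 tick 0 v(0, 1): G3/E4 M6 -> A3/A4 P8 similar
  -> R6 @ bar 5 tick 3 v(0, 2): closes on m3

(0, 0, R5, (0, 2))
(1, 0, R4, (0, 1))
(2, 0, R2, (0, 1))
(3, 0, R4, (0, 1))
(4, 0, R2, (0, 2))
(4, 0, R8, (0, 2))
(5, 0, R2, (0, 1))
(5, 3, R6, (0, 2))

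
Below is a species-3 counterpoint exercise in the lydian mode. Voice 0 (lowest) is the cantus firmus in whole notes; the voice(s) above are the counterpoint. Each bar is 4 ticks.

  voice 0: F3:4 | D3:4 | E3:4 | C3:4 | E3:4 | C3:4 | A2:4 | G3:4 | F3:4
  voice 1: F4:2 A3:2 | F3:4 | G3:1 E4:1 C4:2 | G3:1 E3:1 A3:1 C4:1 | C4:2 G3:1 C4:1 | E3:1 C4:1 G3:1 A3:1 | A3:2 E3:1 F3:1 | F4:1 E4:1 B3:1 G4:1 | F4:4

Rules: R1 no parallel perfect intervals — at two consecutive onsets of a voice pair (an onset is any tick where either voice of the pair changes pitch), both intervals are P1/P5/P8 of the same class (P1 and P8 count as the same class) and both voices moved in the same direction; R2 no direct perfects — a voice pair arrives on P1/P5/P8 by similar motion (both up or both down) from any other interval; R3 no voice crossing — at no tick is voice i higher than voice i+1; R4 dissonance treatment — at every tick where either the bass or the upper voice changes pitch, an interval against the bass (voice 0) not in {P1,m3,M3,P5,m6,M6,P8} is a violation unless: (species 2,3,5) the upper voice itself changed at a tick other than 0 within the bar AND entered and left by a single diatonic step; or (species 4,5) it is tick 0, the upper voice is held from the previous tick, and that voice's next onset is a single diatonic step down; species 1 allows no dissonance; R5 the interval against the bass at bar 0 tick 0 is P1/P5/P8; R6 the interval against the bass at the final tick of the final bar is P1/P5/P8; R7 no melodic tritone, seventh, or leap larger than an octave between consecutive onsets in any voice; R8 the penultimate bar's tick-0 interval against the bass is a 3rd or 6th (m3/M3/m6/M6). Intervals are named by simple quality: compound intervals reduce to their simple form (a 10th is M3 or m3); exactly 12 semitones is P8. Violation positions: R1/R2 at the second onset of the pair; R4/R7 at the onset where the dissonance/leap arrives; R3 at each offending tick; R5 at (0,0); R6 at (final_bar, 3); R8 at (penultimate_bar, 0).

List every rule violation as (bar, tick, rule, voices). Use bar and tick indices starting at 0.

bar 0: v0=F3 v1=F4 downbeat P8
bar 1: v0=D3 v1=F3 downbeat m3
bar 2: v0=E3 v1=G3 downbeat m3
bar 3: v0=C3 v1=G3 downbeat P5
bar 4: v0=E3 v1=C4 downbeat m6
bar 5: v0=C3 v1=E3 downbeat M3
bar 6: v0=A2 v1=A3 downbeat P8
bar 7: v0=G3 v1=F4 downbeat m7
bar 8: v0=F3 v1=F4 downbeat P8
  -> R2 @ bar 3 tick 0 v(0, 1): E3/C4 m6 -> C3/G3 P5 similar
  -> R4 @ bar 7 tick 0 v(0, 1): G3/F4 m7 untreated
  -> R7 @ bar 7 tick 0 v(0,): A2->G3 leap 10st
  -> R8 @ bar 7 tick 0 v(0, 1): penult m7 not 3rd/6th
  -> R1 @ bar 8 tick 0 v(0, 1): G3/G4 P8 -> F3/F4 P8 similar

(3, 0, R2, (0, 1))
(7, 0, R4, (0, 1))
(7, 0, R7, (0,))
(7, 0, R8, (0, 1))
(8, 0, R1, (0, 1))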